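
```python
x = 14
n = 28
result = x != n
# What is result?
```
Trace:
  x=14
  x=14, n=28
  x=14, n=28, result=True

Final answer: True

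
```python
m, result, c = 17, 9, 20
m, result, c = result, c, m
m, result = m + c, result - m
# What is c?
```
Trace:
  m=17, result=9, c=20
  m=9, result=20, c=17
  m=26, result=11, c=17

Final answer: 17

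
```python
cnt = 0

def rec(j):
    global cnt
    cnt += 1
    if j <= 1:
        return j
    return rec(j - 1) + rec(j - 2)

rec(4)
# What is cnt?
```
Call trace (a repeated sub-call is expanded the first time; later identical calls just restate its return value):
rec(j=4)
  rec(j=3)
    rec(j=2)
      rec(j=1)
      -> return 1
      rec(j=0)
      -> return 0
    -> return 1
    rec(j=1)
    -> return 1
  -> return 2
  rec(j=2) -> return 1  (same call as traced above)
-> return 3

cnt is incremented once per call, so count the calls in each subtree. Let C(j) = number of calls made by rec(j).
C(0) = C(1) = 1 (base case, no recursion); C(j) = 1 + C(j - 1) + C(j - 2) otherwise.
C(2) = 1 + C(1) + C(0) = 1 + 1 + 1 = 3
C(3) = 1 + C(2) + C(1) = 1 + 3 + 1 = 5
C(4) = 1 + C(3) + C(2) = 1 + 5 + 3 = 9
cnt = C(4) = 9

Final answer: 9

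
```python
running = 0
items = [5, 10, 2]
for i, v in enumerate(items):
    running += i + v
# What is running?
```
Trace:
  running=0
  running=5, i=0, v=5
  running=16, i=1, v=10
  running=20, i=2, v=2

Final answer: 20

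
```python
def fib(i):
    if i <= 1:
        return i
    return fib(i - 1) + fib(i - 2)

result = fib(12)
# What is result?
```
Call trace (a repeated sub-call is expanded the first time; later identical calls just restate its return value):
fib(i=12)
  fib(i=11)
    fib(i=10)
      fib(i=9)
        fib(i=8)
          fib(i=7)
            fib(i=6)
              fib(i=5)
                fib(i=4)
                  fib(i=3)
                    fib(i=2)
                      fib(i=1)
                      -> return 1
                      fib(i=0)
                      -> return 0
                    -> return 1
                    fib(i=1)
                    -> return 1
                  -> return 2
                  fib(i=2) -> return 1  (same call as traced above)
                -> return 3
                fib(i=3) -> return 2  (same call as traced above)
              -> return 5
              fib(i=4) -> return 3  (same call as traced above)
            -> return 8
            fib(i=5) -> return 5  (same call as traced above)
          -> return 13
          fib(i=6) -> return 8  (same call as traced above)
        -> return 21
        fib(i=7) -> return 13  (same call as traced above)
      -> return 34
      fib(i=8) -> return 21  (same call as traced above)
    -> return 55
    fib(i=9) -> return 34  (same call as traced above)
  -> return 89
  fib(i=10) -> return 55  (same call as traced above)
-> return 144

Final answer: 144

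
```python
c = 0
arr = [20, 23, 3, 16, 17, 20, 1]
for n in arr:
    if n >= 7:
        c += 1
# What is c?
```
Trace:
  c=0
  c=1, n=20
  c=2, n=23
  c=2, n=3
  c=3, n=16
  c=4, n=17
  c=5, n=20
  c=5, n=1

Final answer: 5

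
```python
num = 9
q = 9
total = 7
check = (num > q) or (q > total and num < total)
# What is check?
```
Trace:
  num=9
  num=9, q=9
  num=9, q=9, total=7
  num=9, q=9, total=7, check=False

Final answer: False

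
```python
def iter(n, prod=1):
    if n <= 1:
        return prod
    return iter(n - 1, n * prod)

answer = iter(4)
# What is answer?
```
Call trace:
iter(n=4, prod=1)
  iter(n=3, prod=4)
    iter(n=2, prod=12)
      iter(n=1, prod=24)
      -> return 24
    -> return 24
  -> return 24
-> return 24

Final answer: 24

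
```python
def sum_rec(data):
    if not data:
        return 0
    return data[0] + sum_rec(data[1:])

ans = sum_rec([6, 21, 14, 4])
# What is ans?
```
Call trace:
sum_rec(data=[6, 21, 14, 4])
  sum_rec(data=[21, 14, 4])
    sum_rec(data=[14, 4])
      sum_rec(data=[4])
        sum_rec(data=[])
        -> return 0
      -> return 4
    -> return 18
  -> return 39
-> return 45

Final answer: 45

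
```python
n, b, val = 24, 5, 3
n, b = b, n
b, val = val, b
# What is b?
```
Trace:
  n=24, b=5, val=3
  n=5, b=24, val=3
  n=5, b=3, val=24

Final answer: 3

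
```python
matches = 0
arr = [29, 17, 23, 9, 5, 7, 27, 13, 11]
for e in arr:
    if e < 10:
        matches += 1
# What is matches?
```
Trace:
  matches=0
  matches=0, e=29
  matches=0, e=17
  matches=0, e=23
  matches=1, e=9
  matches=2, e=5
  matches=3, e=7
  matches=3, e=27
  matches=3, e=13
  matches=3, e=11

Final answer: 3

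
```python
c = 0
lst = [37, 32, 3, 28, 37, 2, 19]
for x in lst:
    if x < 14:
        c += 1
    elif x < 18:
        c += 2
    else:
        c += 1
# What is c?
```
Trace:
  c=0
  c=1, x=37
  c=2, x=32
  c=3, x=3
  c=4, x=28
  c=5, x=37
  c=6, x=2
  c=7, x=19

Final answer: 7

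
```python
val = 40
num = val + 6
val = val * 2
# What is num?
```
Trace:
  val=40
  val=40, num=46
  val=80, num=46

Final answer: 46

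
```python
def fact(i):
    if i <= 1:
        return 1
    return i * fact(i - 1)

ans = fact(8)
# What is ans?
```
Call trace:
fact(i=8)
  fact(i=7)
    fact(i=6)
      fact(i=5)
        fact(i=4)
          fact(i=3)
            fact(i=2)
              fact(i=1)
              -> return 1
            -> return 2
          -> return 6
        -> return 24
      -> return 120
    -> return 720
  -> return 5040
-> return 40320

Final answer: 40320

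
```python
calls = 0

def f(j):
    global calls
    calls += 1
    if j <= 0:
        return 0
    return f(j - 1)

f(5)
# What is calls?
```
Call trace:
f(j=5)
  f(j=4)
    f(j=3)
      f(j=2)
        f(j=1)
          f(j=0)
          -> return 0
        -> return 0
      -> return 0
    -> return 0
  -> return 0
-> return 0

calls is incremented once per call. f is entered once for each j = 5, 4, 3, 2, 1, 0 (the j <= 0 call returns without recursing), i.e. 5 + 1 calls.
calls = 6

Final answer: 6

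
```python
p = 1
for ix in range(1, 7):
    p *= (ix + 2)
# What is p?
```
Trace:
  p=1
  p=3, ix=1
  p=12, ix=2
  p=60, ix=3
  p=360, ix=4
  p=2520, ix=5
  p=20160, ix=6

Final answer: 20160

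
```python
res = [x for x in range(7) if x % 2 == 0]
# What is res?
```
Trace:
  x=0
  x=1
  x=2
  x=3
  x=4
  x=5
  x=6
  res=[0, 2, 4, 6]

Final answer: [0, 2, 4, 6]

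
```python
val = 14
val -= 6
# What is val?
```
Trace:
  val=14
  val=8

Final answer: 8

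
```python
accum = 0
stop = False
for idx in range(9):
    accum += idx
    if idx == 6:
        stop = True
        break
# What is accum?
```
Trace:
  accum=0
  accum=0, stop=False
  accum=0, stop=False, idx=0
  accum=1, stop=False, idx=1
  accum=3, stop=False, idx=2
  accum=6, stop=False, idx=3
  accum=10, stop=False, idx=4
  accum=15, stop=False, idx=5
  accum=21, stop=True, idx=6

Final answer: 21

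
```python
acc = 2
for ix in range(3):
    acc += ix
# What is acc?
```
Trace:
  acc=2
  acc=2, ix=0
  acc=3, ix=1
  acc=5, ix=2

Final answer: 5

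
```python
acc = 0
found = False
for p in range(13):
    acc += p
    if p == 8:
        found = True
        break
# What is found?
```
Trace:
  acc=0
  acc=0, found=False
  acc=0, found=False, p=0
  acc=1, found=False, p=1
  acc=3, found=False, p=2
  acc=6, found=False, p=3
  acc=10, found=False, p=4
  acc=15, found=False, p=5
  acc=21, found=False, p=6
  acc=28, found=False, p=7
  acc=36, found=True, p=8

Final answer: True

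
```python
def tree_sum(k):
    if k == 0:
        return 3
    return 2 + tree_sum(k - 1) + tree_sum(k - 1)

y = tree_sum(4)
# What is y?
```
Call trace (a repeated sub-call is expanded the first time; later identical calls just restate its return value):
tree_sum(k=4)
  tree_sum(k=3)
    tree_sum(k=2)
      tree_sum(k=1)
        tree_sum(k=0)
        -> return 3
        tree_sum(k=0)
        -> return 3
      -> return 8
      tree_sum(k=1) -> return 8  (same call as traced above)
    -> return 18
    tree_sum(k=2) -> return 18  (same call as traced above)
  -> return 38
  tree_sum(k=3) -> return 38  (same call as traced above)
-> return 78

Final answer: 78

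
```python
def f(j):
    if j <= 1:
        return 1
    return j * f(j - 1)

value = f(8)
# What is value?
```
Call trace:
f(j=8)
  f(j=7)
    f(j=6)
      f(j=5)
        f(j=4)
          f(j=3)
            f(j=2)
              f(j=1)
              -> return 1
            -> return 2
          -> return 6
        -> return 24
      -> return 120
    -> return 720
  -> return 5040
-> return 40320

Final answer: 40320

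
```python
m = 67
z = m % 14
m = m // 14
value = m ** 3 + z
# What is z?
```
Trace:
  m=67
  m=67, z=11
  m=4, z=11
  m=4, z=11, value=75

Final answer: 11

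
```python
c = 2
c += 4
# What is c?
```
Trace:
  c=2
  c=6

Final answer: 6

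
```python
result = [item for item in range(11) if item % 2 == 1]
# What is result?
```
Trace:
  item=0
  item=1
  item=2
  item=3
  item=4
  item=5
  item=6
  item=7
  item=8
  item=9
  item=10
  result=[1, 3, 5, 7, 9]

Final answer: [1, 3, 5, 7, 9]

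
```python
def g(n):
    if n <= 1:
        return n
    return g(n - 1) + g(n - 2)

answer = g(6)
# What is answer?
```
Call trace (a repeated sub-call is expanded the first time; later identical calls just restate its return value):
g(n=6)
  g(n=5)
    g(n=4)
      g(n=3)
        g(n=2)
          g(n=1)
          -> return 1
          g(n=0)
          -> return 0
        -> return 1
        g(n=1)
        -> return 1
      -> return 2
      g(n=2) -> return 1  (same call as traced above)
    -> return 3
    g(n=3) -> return 2  (same call as traced above)
  -> return 5
  g(n=4) -> return 3  (same call as traced above)
-> return 8

Final answer: 8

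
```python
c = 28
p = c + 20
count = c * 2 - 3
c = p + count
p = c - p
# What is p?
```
Trace:
  c=28
  c=28, p=48
  c=28, p=48, count=53
  c=101, p=48, count=53
  c=101, p=53, count=53

Final answer: 53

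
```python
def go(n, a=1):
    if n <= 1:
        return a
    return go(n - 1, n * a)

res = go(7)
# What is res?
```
Call trace:
go(n=7, a=1)
  go(n=6, a=7)
    go(n=5, a=42)
      go(n=4, a=210)
        go(n=3, a=840)
          go(n=2, a=2520)
            go(n=1, a=5040)
            -> return 5040
          -> return 5040
        -> return 5040
      -> return 5040
    -> return 5040
  -> return 5040
-> return 5040

Final answer: 5040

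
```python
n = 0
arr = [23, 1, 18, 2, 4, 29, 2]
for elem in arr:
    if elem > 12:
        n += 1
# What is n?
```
Trace:
  n=0
  n=1, elem=23
  n=1, elem=1
  n=2, elem=18
  n=2, elem=2
  n=2, elem=4
  n=3, elem=29
  n=3, elem=2

Final answer: 3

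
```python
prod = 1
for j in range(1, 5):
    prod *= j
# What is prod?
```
Trace:
  prod=1
  prod=1, j=1
  prod=2, j=2
  prod=6, j=3
  prod=24, j=4

Final answer: 24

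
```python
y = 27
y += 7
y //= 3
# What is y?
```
Trace:
  y=27
  y=34
  y=11

Final answer: 11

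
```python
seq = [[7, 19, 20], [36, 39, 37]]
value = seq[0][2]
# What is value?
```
Trace:
  seq=[[7, 19, 20], [36, 39, 37]]
  seq=[[7, 19, 20], [36, 39, 37]], value=20

Final answer: 20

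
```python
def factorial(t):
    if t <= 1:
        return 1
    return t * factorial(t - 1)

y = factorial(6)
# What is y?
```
Call trace:
factorial(t=6)
  factorial(t=5)
    factorial(t=4)
      factorial(t=3)
        factorial(t=2)
          factorial(t=1)
          -> return 1
        -> return 2
      -> return 6
    -> return 24
  -> return 120
-> return 720

Final answer: 720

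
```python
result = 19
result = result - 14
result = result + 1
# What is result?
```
Trace:
  result=19
  result=5
  result=6

Final answer: 6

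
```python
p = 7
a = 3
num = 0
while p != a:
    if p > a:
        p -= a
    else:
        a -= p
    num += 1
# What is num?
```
Trace:
  p=7
  p=7, a=3
  p=7, a=3, num=0
  p=4, a=3, num=1
  p=1, a=3, num=2
  p=1, a=2, num=3
  p=1, a=1, num=4

Final answer: 4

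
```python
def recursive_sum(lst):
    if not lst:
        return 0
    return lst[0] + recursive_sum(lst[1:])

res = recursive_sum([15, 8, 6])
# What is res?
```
Call trace:
recursive_sum(lst=[15, 8, 6])
  recursive_sum(lst=[8, 6])
    recursive_sum(lst=[6])
      recursive_sum(lst=[])
      -> return 0
    -> return 6
  -> return 14
-> return 29

Final answer: 29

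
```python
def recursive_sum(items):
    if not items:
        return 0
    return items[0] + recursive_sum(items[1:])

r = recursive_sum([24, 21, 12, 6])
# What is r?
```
Call trace:
recursive_sum(items=[24, 21, 12, 6])
  recursive_sum(items=[21, 12, 6])
    recursive_sum(items=[12, 6])
      recursive_sum(items=[6])
        recursive_sum(items=[])
        -> return 0
      -> return 6
    -> return 18
  -> return 39
-> return 63

Final answer: 63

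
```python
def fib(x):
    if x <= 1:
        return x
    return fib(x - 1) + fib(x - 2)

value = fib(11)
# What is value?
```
Call trace (a repeated sub-call is expanded the first time; later identical calls just restate its return value):
fib(x=11)
  fib(x=10)
    fib(x=9)
      fib(x=8)
        fib(x=7)
          fib(x=6)
            fib(x=5)
              fib(x=4)
                fib(x=3)
                  fib(x=2)
                    fib(x=1)
                    -> return 1
                    fib(x=0)
                    -> return 0
                  -> return 1
                  fib(x=1)
                  -> return 1
                -> return 2
                fib(x=2) -> return 1  (same call as traced above)
              -> return 3
              fib(x=3) -> return 2  (same call as traced above)
            -> return 5
            fib(x=4) -> return 3  (same call as traced above)
          -> return 8
          fib(x=5) -> return 5  (same call as traced above)
        -> return 13
        fib(x=6) -> return 8  (same call as traced above)
      -> return 21
      fib(x=7) -> return 13  (same call as traced above)
    -> return 34
    fib(x=8) -> return 21  (same call as traced above)
  -> return 55
  fib(x=9) -> return 34  (same call as traced above)
-> return 89

Final answer: 89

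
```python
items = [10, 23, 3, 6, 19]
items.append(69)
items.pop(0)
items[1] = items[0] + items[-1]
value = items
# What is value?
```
Trace:
  items=[10, 23, 3, 6, 19]
  items=[10, 23, 3, 6, 19, 69]
  items=[23, 3, 6, 19, 69]
  items=[23, 92, 6, 19, 69]
  items=[23, 92, 6, 19, 69], value=[23, 92, 6, 19, 69]

Final answer: [23, 92, 6, 19, 69]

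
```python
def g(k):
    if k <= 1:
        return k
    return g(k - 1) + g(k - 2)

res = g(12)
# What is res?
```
Call trace (a repeated sub-call is expanded the first time; later identical calls just restate its return value):
g(k=12)
  g(k=11)
    g(k=10)
      g(k=9)
        g(k=8)
          g(k=7)
            g(k=6)
              g(k=5)
                g(k=4)
                  g(k=3)
                    g(k=2)
                      g(k=1)
                      -> return 1
                      g(k=0)
                      -> return 0
                    -> return 1
                    g(k=1)
                    -> return 1
                  -> return 2
                  g(k=2) -> return 1  (same call as traced above)
                -> return 3
                g(k=3) -> return 2  (same call as traced above)
              -> return 5
              g(k=4) -> return 3  (same call as traced above)
            -> return 8
            g(k=5) -> return 5  (same call as traced above)
          -> return 13
          g(k=6) -> return 8  (same call as traced above)
        -> return 21
        g(k=7) -> return 13  (same call as traced above)
      -> return 34
      g(k=8) -> return 21  (same call as traced above)
    -> return 55
    g(k=9) -> return 34  (same call as traced above)
  -> return 89
  g(k=10) -> return 55  (same call as traced above)
-> return 144

Final answer: 144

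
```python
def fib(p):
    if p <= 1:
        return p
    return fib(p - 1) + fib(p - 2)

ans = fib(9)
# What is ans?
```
Call trace (a repeated sub-call is expanded the first time; later identical calls just restate its return value):
fib(p=9)
  fib(p=8)
    fib(p=7)
      fib(p=6)
        fib(p=5)
          fib(p=4)
            fib(p=3)
              fib(p=2)
                fib(p=1)
                -> return 1
                fib(p=0)
                -> return 0
              -> return 1
              fib(p=1)
              -> return 1
            -> return 2
            fib(p=2) -> return 1  (same call as traced above)
          -> return 3
          fib(p=3) -> return 2  (same call as traced above)
        -> return 5
        fib(p=4) -> return 3  (same call as traced above)
      -> return 8
      fib(p=5) -> return 5  (same call as traced above)
    -> return 13
    fib(p=6) -> return 8  (same call as traced above)
  -> return 21
  fib(p=7) -> return 13  (same call as traced above)
-> return 34

Final answer: 34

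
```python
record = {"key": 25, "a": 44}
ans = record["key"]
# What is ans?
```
Trace:
  record={'key': 25, 'a': 44}
  record={'key': 25, 'a': 44}, ans=25

Final answer: 25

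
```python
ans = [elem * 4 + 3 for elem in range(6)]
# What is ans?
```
Trace:
  elem=0
  elem=1
  elem=2
  elem=3
  elem=4
  elem=5
  ans=[3, 7, 11, 15, 19, 23]

Final answer: [3, 7, 11, 15, 19, 23]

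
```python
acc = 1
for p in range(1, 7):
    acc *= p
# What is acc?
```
Trace:
  acc=1
  acc=1, p=1
  acc=2, p=2
  acc=6, p=3
  acc=24, p=4
  acc=120, p=5
  acc=720, p=6

Final answer: 720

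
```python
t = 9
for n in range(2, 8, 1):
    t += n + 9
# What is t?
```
Trace:
  t=9
  t=20, n=2
  t=32, n=3
  t=45, n=4
  t=59, n=5
  t=74, n=6
  t=90, n=7

Final answer: 90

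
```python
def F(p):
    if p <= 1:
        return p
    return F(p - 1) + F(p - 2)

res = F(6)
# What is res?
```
Call trace (a repeated sub-call is expanded the first time; later identical calls just restate its return value):
F(p=6)
  F(p=5)
    F(p=4)
      F(p=3)
        F(p=2)
          F(p=1)
          -> return 1
          F(p=0)
          -> return 0
        -> return 1
        F(p=1)
        -> return 1
      -> return 2
      F(p=2) -> return 1  (same call as traced above)
    -> return 3
    F(p=3) -> return 2  (same call as traced above)
  -> return 5
  F(p=4) -> return 3  (same call as traced above)
-> return 8

Final answer: 8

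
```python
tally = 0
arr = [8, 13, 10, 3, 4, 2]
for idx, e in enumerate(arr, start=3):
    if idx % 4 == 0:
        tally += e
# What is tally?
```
Trace:
  tally=0
  tally=0, idx=3, e=8
  tally=13, idx=4, e=13
  tally=13, idx=5, e=10
  tally=13, idx=6, e=3
  tally=13, idx=7, e=4
  tally=15, idx=8, e=2

Final answer: 15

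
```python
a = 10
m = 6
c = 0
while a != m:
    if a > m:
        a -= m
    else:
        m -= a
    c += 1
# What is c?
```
Trace:
  a=10
  a=10, m=6
  a=10, m=6, c=0
  a=4, m=6, c=1
  a=4, m=2, c=2
  a=2, m=2, c=3

Final answer: 3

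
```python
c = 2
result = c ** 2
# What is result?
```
Trace:
  c=2
  c=2, result=4

Final answer: 4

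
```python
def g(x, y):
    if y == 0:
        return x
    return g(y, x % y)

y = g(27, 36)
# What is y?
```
Call trace:
g(x=27, y=36)
  g(x=36, y=27)
    g(x=27, y=9)
      g(x=9, y=0)
      -> return 9
    -> return 9
  -> return 9
-> return 9

Final answer: 9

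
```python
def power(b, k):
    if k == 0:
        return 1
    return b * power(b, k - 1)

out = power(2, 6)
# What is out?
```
Call trace:
power(b=2, k=6)
  power(b=2, k=5)
    power(b=2, k=4)
      power(b=2, k=3)
        power(b=2, k=2)
          power(b=2, k=1)
            power(b=2, k=0)
            -> return 1
          -> return 2
        -> return 4
      -> return 8
    -> return 16
  -> return 32
-> return 64

Final answer: 64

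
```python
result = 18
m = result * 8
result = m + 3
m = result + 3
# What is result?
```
Trace:
  result=18
  result=18, m=144
  result=147, m=144
  result=147, m=150

Final answer: 147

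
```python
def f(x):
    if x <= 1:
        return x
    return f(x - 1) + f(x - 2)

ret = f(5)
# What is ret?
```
Call trace (a repeated sub-call is expanded the first time; later identical calls just restate its return value):
f(x=5)
  f(x=4)
    f(x=3)
      f(x=2)
        f(x=1)
        -> return 1
        f(x=0)
        -> return 0
      -> return 1
      f(x=1)
      -> return 1
    -> return 2
    f(x=2) -> return 1  (same call as traced above)
  -> return 3
  f(x=3) -> return 2  (same call as traced above)
-> return 5

Final answer: 5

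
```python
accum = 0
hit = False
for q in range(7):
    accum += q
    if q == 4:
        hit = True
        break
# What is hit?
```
Trace:
  accum=0
  accum=0, hit=False
  accum=0, hit=False, q=0
  accum=1, hit=False, q=1
  accum=3, hit=False, q=2
  accum=6, hit=False, q=3
  accum=10, hit=True, q=4

Final answer: True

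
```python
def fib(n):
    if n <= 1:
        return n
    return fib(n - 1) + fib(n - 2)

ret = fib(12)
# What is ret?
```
Call trace (a repeated sub-call is expanded the first time; later identical calls just restate its return value):
fib(n=12)
  fib(n=11)
    fib(n=10)
      fib(n=9)
        fib(n=8)
          fib(n=7)
            fib(n=6)
              fib(n=5)
                fib(n=4)
                  fib(n=3)
                    fib(n=2)
                      fib(n=1)
                      -> return 1
                      fib(n=0)
                      -> return 0
                    -> return 1
                    fib(n=1)
                    -> return 1
                  -> return 2
                  fib(n=2) -> return 1  (same call as traced above)
                -> return 3
                fib(n=3) -> return 2  (same call as traced above)
              -> return 5
              fib(n=4) -> return 3  (same call as traced above)
            -> return 8
            fib(n=5) -> return 5  (same call as traced above)
          -> return 13
          fib(n=6) -> return 8  (same call as traced above)
        -> return 21
        fib(n=7) -> return 13  (same call as traced above)
      -> return 34
      fib(n=8) -> return 21  (same call as traced above)
    -> return 55
    fib(n=9) -> return 34  (same call as traced above)
  -> return 89
  fib(n=10) -> return 55  (same call as traced above)
-> return 144

Final answer: 144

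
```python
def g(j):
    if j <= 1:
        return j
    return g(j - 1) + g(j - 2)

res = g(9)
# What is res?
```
Call trace (a repeated sub-call is expanded the first time; later identical calls just restate its return value):
g(j=9)
  g(j=8)
    g(j=7)
      g(j=6)
        g(j=5)
          g(j=4)
            g(j=3)
              g(j=2)
                g(j=1)
                -> return 1
                g(j=0)
                -> return 0
              -> return 1
              g(j=1)
              -> return 1
            -> return 2
            g(j=2) -> return 1  (same call as traced above)
          -> return 3
          g(j=3) -> return 2  (same call as traced above)
        -> return 5
        g(j=4) -> return 3  (same call as traced above)
      -> return 8
      g(j=5) -> return 5  (same call as traced above)
    -> return 13
    g(j=6) -> return 8  (same call as traced above)
  -> return 21
  g(j=7) -> return 13  (same call as traced above)
-> return 34

Final answer: 34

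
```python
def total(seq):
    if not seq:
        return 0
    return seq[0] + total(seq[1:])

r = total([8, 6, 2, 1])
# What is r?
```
Call trace:
total(seq=[8, 6, 2, 1])
  total(seq=[6, 2, 1])
    total(seq=[2, 1])
      total(seq=[1])
        total(seq=[])
        -> return 0
      -> return 1
    -> return 3
  -> return 9
-> return 17

Final answer: 17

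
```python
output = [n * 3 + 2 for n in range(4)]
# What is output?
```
Trace:
  n=0
  n=1
  n=2
  n=3
  output=[2, 5, 8, 11]

Final answer: [2, 5, 8, 11]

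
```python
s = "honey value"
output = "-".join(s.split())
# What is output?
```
Trace:
  s='honey value'
  s='honey value', output='honey-value'

Final answer: 'honey-value'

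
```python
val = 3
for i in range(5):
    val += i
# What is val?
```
Trace:
  val=3
  val=3, i=0
  val=4, i=1
  val=6, i=2
  val=9, i=3
  val=13, i=4

Final answer: 13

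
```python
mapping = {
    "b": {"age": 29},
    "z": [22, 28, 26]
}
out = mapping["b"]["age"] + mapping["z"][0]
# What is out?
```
Trace:
  mapping={'b': {'age': 29}, 'z': [22, 28, 26]}
  mapping={'b': {'age': 29}, 'z': [22, 28, 26]}, out=51

Final answer: 51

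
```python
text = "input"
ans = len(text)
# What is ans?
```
Trace:
  text='input'
  text='input', ans=5

Final answer: 5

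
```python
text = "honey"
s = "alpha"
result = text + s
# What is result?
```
Trace:
  text='honey'
  text='honey', s='alpha'
  text='honey', s='alpha', result='honeyalpha'

Final answer: 'honeyalpha'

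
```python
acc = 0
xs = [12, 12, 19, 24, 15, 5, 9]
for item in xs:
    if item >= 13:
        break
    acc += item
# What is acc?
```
Trace:
  acc=0
  acc=12, item=12
  acc=24, item=12
  acc=24, item=19

Final answer: 24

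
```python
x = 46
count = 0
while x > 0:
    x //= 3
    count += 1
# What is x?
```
Trace:
  x=46
  x=46, count=0
  x=15, count=1
  x=5, count=2
  x=1, count=3
  x=0, count=4

Final answer: 0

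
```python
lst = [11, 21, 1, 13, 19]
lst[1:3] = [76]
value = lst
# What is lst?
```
Trace:
  lst=[11, 21, 1, 13, 19]
  lst=[11, 76, 13, 19]
  lst=[11, 76, 13, 19], value=[11, 76, 13, 19]

Final answer: [11, 76, 13, 19]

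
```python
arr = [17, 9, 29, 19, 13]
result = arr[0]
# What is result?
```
Trace:
  arr=[17, 9, 29, 19, 13]
  arr=[17, 9, 29, 19, 13], result=17

Final answer: 17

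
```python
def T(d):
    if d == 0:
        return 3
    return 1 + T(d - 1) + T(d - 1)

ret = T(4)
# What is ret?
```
Call trace (a repeated sub-call is expanded the first time; later identical calls just restate its return value):
T(d=4)
  T(d=3)
    T(d=2)
      T(d=1)
        T(d=0)
        -> return 3
        T(d=0)
        -> return 3
      -> return 7
      T(d=1) -> return 7  (same call as traced above)
    -> return 15
    T(d=2) -> return 15  (same call as traced above)
  -> return 31
  T(d=3) -> return 31  (same call as traced above)
-> return 63

Final answer: 63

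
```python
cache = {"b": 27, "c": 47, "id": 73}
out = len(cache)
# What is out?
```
Trace:
  cache={'b': 27, 'c': 47, 'id': 73}
  cache={'b': 27, 'c': 47, 'id': 73}, out=3

Final answer: 3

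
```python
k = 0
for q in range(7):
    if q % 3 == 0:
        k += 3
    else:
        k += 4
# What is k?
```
Trace:
  k=0
  k=3, q=0
  k=7, q=1
  k=11, q=2
  k=14, q=3
  k=18, q=4
  k=22, q=5
  k=25, q=6

Final answer: 25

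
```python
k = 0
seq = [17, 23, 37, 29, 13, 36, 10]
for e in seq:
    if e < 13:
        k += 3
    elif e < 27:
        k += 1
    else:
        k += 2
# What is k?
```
Trace:
  k=0
  k=1, e=17
  k=2, e=23
  k=4, e=37
  k=6, e=29
  k=7, e=13
  k=9, e=36
  k=12, e=10

Final answer: 12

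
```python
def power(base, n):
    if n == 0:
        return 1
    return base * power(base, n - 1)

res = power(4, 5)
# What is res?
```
Call trace:
power(base=4, n=5)
  power(base=4, n=4)
    power(base=4, n=3)
      power(base=4, n=2)
        power(base=4, n=1)
          power(base=4, n=0)
          -> return 1
        -> return 4
      -> return 16
    -> return 64
  -> return 256
-> return 1024

Final answer: 1024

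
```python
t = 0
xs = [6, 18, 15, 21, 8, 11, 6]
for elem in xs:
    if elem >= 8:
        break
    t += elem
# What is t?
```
Trace:
  t=0
  t=6, elem=6
  t=6, elem=18

Final answer: 6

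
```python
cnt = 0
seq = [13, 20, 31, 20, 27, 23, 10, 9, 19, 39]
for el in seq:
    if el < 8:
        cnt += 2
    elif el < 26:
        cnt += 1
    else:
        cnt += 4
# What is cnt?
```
Trace:
  cnt=0
  cnt=1, el=13
  cnt=2, el=20
  cnt=6, el=31
  cnt=7, el=20
  cnt=11, el=27
  cnt=12, el=23
  cnt=13, el=10
  cnt=14, el=9
  cnt=15, el=19
  cnt=19, el=39

Final answer: 19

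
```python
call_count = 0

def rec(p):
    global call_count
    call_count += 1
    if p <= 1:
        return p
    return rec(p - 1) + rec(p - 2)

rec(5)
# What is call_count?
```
Call trace (a repeated sub-call is expanded the first time; later identical calls just restate its return value):
rec(p=5)
  rec(p=4)
    rec(p=3)
      rec(p=2)
        rec(p=1)
        -> return 1
        rec(p=0)
        -> return 0
      -> return 1
      rec(p=1)
      -> return 1
    -> return 2
    rec(p=2) -> return 1  (same call as traced above)
  -> return 3
  rec(p=3) -> return 2  (same call as traced above)
-> return 5

call_count is incremented once per call, so count the calls in each subtree. Let C(p) = number of calls made by rec(p).
C(0) = C(1) = 1 (base case, no recursion); C(p) = 1 + C(p - 1) + C(p - 2) otherwise.
C(2) = 1 + C(1) + C(0) = 1 + 1 + 1 = 3
C(3) = 1 + C(2) + C(1) = 1 + 3 + 1 = 5
C(4) = 1 + C(3) + C(2) = 1 + 5 + 3 = 9
C(5) = 1 + C(4) + C(3) = 1 + 9 + 5 = 15
call_count = C(5) = 15

Final answer: 15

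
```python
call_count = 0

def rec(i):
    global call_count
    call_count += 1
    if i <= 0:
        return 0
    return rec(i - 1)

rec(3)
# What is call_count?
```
Call trace:
rec(i=3)
  rec(i=2)
    rec(i=1)
      rec(i=0)
      -> return 0
    -> return 0
  -> return 0
-> return 0

call_count is incremented once per call. rec is entered once for each i = 3, 2, 1, 0 (the i <= 0 call returns without recursing), i.e. 3 + 1 calls.
call_count = 4

Final answer: 4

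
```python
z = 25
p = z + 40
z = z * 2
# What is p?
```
Trace:
  z=25
  z=25, p=65
  z=50, p=65

Final answer: 65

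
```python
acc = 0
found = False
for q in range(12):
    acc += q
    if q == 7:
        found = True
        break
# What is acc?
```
Trace:
  acc=0
  acc=0, found=False
  acc=0, found=False, q=0
  acc=1, found=False, q=1
  acc=3, found=False, q=2
  acc=6, found=False, q=3
  acc=10, found=False, q=4
  acc=15, found=False, q=5
  acc=21, found=False, q=6
  acc=28, found=True, q=7

Final answer: 28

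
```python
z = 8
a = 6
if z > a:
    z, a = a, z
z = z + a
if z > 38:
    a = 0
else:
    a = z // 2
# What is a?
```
Trace:
  z=8
  z=8, a=6
  z=6, a=8
  z=14, a=8
  z=14, a=7

Final answer: 7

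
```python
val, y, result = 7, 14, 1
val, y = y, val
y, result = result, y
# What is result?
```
Trace:
  val=7, y=14, result=1
  val=14, y=7, result=1
  val=14, y=1, result=7

Final answer: 7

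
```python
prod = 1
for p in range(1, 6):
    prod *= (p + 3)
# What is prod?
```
Trace:
  prod=1
  prod=4, p=1
  prod=20, p=2
  prod=120, p=3
  prod=840, p=4
  prod=6720, p=5

Final answer: 6720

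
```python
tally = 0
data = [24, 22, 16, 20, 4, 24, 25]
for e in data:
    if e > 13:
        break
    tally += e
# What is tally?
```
Trace:
  tally=0
  tally=0, e=24

Final answer: 0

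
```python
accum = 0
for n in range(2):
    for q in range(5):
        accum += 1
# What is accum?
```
Trace:
  accum=0
  accum=1, n=0, q=0
  accum=2, n=0, q=1
  accum=3, n=0, q=2
  accum=4, n=0, q=3
  accum=5, n=0, q=4
  accum=6, n=1, q=0
  accum=7, n=1, q=1
  accum=8, n=1, q=2
  accum=9, n=1, q=3
  accum=10, n=1, q=4

Final answer: 10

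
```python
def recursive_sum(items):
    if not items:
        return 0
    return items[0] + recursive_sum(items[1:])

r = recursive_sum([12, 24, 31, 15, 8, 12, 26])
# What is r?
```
Call trace:
recursive_sum(items=[12, 24, 31, 15, 8, 12, 26])
  recursive_sum(items=[24, 31, 15, 8, 12, 26])
    recursive_sum(items=[31, 15, 8, 12, 26])
      recursive_sum(items=[15, 8, 12, 26])
        recursive_sum(items=[8, 12, 26])
          recursive_sum(items=[12, 26])
            recursive_sum(items=[26])
              recursive_sum(items=[])
              -> return 0
            -> return 26
          -> return 38
        -> return 46
      -> return 61
    -> return 92
  -> return 116
-> return 128

Final answer: 128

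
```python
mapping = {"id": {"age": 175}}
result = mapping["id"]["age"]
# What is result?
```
Trace:
  mapping={'id': {'age': 175}}
  mapping={'id': {'age': 175}}, result=175

Final answer: 175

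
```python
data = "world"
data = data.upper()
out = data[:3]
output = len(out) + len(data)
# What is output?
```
Trace:
  data='world'
  data='WORLD'
  data='WORLD', out='WOR'
  data='WORLD', out='WOR', output=8

Final answer: 8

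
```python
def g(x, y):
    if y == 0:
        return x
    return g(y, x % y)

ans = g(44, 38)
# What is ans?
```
Call trace:
g(x=44, y=38)
  g(x=38, y=6)
    g(x=6, y=2)
      g(x=2, y=0)
      -> return 2
    -> return 2
  -> return 2
-> return 2

Final answer: 2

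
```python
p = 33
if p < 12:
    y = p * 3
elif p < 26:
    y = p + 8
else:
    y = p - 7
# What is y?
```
Trace:
  p=33
  p=33, y=26

Final answer: 26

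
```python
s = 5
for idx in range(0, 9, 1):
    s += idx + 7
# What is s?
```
Trace:
  s=5
  s=12, idx=0
  s=20, idx=1
  s=29, idx=2
  s=39, idx=3
  s=50, idx=4
  s=62, idx=5
  s=75, idx=6
  s=89, idx=7
  s=104, idx=8

Final answer: 104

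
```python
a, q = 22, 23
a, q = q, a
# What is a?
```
Trace:
  a=22, q=23
  a=23, q=22

Final answer: 23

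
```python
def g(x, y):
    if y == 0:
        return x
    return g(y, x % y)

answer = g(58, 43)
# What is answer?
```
Call trace:
g(x=58, y=43)
  g(x=43, y=15)
    g(x=15, y=13)
      g(x=13, y=2)
        g(x=2, y=1)
          g(x=1, y=0)
          -> return 1
        -> return 1
      -> return 1
    -> return 1
  -> return 1
-> return 1

Final answer: 1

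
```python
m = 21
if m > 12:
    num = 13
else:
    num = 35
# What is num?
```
Trace:
  m=21
  m=21, num=13

Final answer: 13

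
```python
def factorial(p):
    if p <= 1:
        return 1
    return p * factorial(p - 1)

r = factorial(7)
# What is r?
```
Call trace:
factorial(p=7)
  factorial(p=6)
    factorial(p=5)
      factorial(p=4)
        factorial(p=3)
          factorial(p=2)
            factorial(p=1)
            -> return 1
          -> return 2
        -> return 6
      -> return 24
    -> return 120
  -> return 720
-> return 5040

Final answer: 5040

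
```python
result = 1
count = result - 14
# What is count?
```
Trace:
  result=1
  result=1, count=-13

Final answer: -13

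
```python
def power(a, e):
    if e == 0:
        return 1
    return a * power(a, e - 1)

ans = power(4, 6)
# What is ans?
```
Call trace:
power(a=4, e=6)
  power(a=4, e=5)
    power(a=4, e=4)
      power(a=4, e=3)
        power(a=4, e=2)
          power(a=4, e=1)
            power(a=4, e=0)
            -> return 1
          -> return 4
        -> return 16
      -> return 64
    -> return 256
  -> return 1024
-> return 4096

Final answer: 4096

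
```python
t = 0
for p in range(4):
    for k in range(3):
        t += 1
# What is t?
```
Trace:
  t=0
  t=1, p=0, k=0
  t=2, p=0, k=1
  t=3, p=0, k=2
  t=4, p=1, k=0
  t=5, p=1, k=1
  t=6, p=1, k=2
  t=7, p=2, k=0
  t=8, p=2, k=1
  t=9, p=2, k=2
  t=10, p=3, k=0
  t=11, p=3, k=1
  t=12, p=3, k=2

Final answer: 12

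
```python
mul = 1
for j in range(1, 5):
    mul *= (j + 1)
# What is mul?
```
Trace:
  mul=1
  mul=2, j=1
  mul=6, j=2
  mul=24, j=3
  mul=120, j=4

Final answer: 120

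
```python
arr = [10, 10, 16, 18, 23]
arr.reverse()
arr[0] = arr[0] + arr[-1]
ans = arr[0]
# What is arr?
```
Trace:
  arr=[10, 10, 16, 18, 23]
  arr=[23, 18, 16, 10, 10]
  arr=[33, 18, 16, 10, 10]
  arr=[33, 18, 16, 10, 10], ans=33

Final answer: [33, 18, 16, 10, 10]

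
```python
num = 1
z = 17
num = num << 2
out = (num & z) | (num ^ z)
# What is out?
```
Trace:
  num=1
  num=1, z=17
  num=4, z=17
  num=4, z=17, out=21

Final answer: 21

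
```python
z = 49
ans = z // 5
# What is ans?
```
Trace:
  z=49
  z=49, ans=9

Final answer: 9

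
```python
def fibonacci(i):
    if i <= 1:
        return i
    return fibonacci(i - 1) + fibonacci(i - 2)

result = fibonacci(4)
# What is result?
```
Call trace (a repeated sub-call is expanded the first time; later identical calls just restate its return value):
fibonacci(i=4)
  fibonacci(i=3)
    fibonacci(i=2)
      fibonacci(i=1)
      -> return 1
      fibonacci(i=0)
      -> return 0
    -> return 1
    fibonacci(i=1)
    -> return 1
  -> return 2
  fibonacci(i=2) -> return 1  (same call as traced above)
-> return 3

Final answer: 3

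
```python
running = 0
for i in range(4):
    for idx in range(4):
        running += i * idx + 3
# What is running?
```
Trace:
  running=0
  running=3, i=0, idx=0
  running=6, i=0, idx=1
  running=9, i=0, idx=2
  running=12, i=0, idx=3
  running=15, i=1, idx=0
  running=19, i=1, idx=1
  running=24, i=1, idx=2
  running=30, i=1, idx=3
  running=33, i=2, idx=0
  running=38, i=2, idx=1
  running=45, i=2, idx=2
  running=54, i=2, idx=3
  running=57, i=3, idx=0
  running=63, i=3, idx=1
  running=72, i=3, idx=2
  running=84, i=3, idx=3

Final answer: 84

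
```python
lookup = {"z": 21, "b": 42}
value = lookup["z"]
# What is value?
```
Trace:
  lookup={'z': 21, 'b': 42}
  lookup={'z': 21, 'b': 42}, value=21

Final answer: 21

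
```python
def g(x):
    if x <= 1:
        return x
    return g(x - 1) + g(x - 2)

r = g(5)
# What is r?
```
Call trace (a repeated sub-call is expanded the first time; later identical calls just restate its return value):
g(x=5)
  g(x=4)
    g(x=3)
      g(x=2)
        g(x=1)
        -> return 1
        g(x=0)
        -> return 0
      -> return 1
      g(x=1)
      -> return 1
    -> return 2
    g(x=2) -> return 1  (same call as traced above)
  -> return 3
  g(x=3) -> return 2  (same call as traced above)
-> return 5

Final answer: 5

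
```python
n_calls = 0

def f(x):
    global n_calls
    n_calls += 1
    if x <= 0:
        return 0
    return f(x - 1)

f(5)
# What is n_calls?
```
Call trace:
f(x=5)
  f(x=4)
    f(x=3)
      f(x=2)
        f(x=1)
          f(x=0)
          -> return 0
        -> return 0
      -> return 0
    -> return 0
  -> return 0
-> return 0

n_calls is incremented once per call. f is entered once for each x = 5, 4, 3, 2, 1, 0 (the x <= 0 call returns without recursing), i.e. 5 + 1 calls.
n_calls = 6

Final answer: 6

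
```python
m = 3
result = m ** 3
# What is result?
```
Trace:
  m=3
  m=3, result=27

Final answer: 27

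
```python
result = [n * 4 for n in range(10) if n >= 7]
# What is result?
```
Trace:
  n=0
  n=1
  n=2
  n=3
  n=4
  n=5
  n=6
  n=7
  n=8
  n=9
  result=[28, 32, 36]

Final answer: [28, 32, 36]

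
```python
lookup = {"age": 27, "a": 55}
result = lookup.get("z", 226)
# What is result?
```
Trace:
  lookup={'age': 27, 'a': 55}
  lookup={'age': 27, 'a': 55}, result=226

Final answer: 226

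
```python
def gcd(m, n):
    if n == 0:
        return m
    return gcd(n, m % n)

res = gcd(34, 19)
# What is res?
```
Call trace:
gcd(m=34, n=19)
  gcd(m=19, n=15)
    gcd(m=15, n=4)
      gcd(m=4, n=3)
        gcd(m=3, n=1)
          gcd(m=1, n=0)
          -> return 1
        -> return 1
      -> return 1
    -> return 1
  -> return 1
-> return 1

Final answer: 1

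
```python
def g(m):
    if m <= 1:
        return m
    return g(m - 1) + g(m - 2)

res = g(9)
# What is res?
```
Call trace (a repeated sub-call is expanded the first time; later identical calls just restate its return value):
g(m=9)
  g(m=8)
    g(m=7)
      g(m=6)
        g(m=5)
          g(m=4)
            g(m=3)
              g(m=2)
                g(m=1)
                -> return 1
                g(m=0)
                -> return 0
              -> return 1
              g(m=1)
              -> return 1
            -> return 2
            g(m=2) -> return 1  (same call as traced above)
          -> return 3
          g(m=3) -> return 2  (same call as traced above)
        -> return 5
        g(m=4) -> return 3  (same call as traced above)
      -> return 8
      g(m=5) -> return 5  (same call as traced above)
    -> return 13
    g(m=6) -> return 8  (same call as traced above)
  -> return 21
  g(m=7) -> return 13  (same call as traced above)
-> return 34

Final answer: 34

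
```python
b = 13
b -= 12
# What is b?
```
Trace:
  b=13
  b=1

Final answer: 1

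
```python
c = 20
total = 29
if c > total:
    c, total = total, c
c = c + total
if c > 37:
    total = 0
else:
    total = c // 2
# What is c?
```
Trace:
  c=20
  c=20, total=29
  c=20, total=29
  c=49, total=29
  c=49, total=0

Final answer: 49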